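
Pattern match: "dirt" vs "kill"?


Pattern of "dirt": [0, 1, 2, 3]
Pattern of "kill": [0, 1, 2, 2]
Patterns do not match
Same pattern = No


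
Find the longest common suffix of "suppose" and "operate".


Word 1: "suppose"
Word 2: "operate"
Comparing from end:
  Pos -1: 'e' == 'e'
  Pos -2: 's' != 't' (stop)
LCS = "e" (length 1)


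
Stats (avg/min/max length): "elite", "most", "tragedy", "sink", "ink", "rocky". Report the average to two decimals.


Lengths: "elite"=5, "most"=4, "tragedy"=7, "sink"=4, "ink"=3, "rocky"=5
Sum = 28, Count = 6
Average = 28/6 = 4.67
= avg=4.67, min=3, max=7


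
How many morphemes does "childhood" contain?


Word: "childhood"
Morphemes: child / -hood
Each morpheme carries meaning
= 2 morphemes


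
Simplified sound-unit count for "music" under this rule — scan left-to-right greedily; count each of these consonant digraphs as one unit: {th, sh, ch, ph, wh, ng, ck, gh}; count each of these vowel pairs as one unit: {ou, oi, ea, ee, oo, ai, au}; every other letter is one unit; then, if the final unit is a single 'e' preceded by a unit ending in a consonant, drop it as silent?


Word: "music" (5 letters)
Left-to-right scan:
  (1) 'm' (letter)
  (2) 'u' (letter)
  (3) 's' (letter)
  (4) 'i' (letter)
  (5) 'c' (letter)
Units from scan: 5
Sound units = 5 units


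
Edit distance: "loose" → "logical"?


Word 1: "loose" (length 5)
Word 2: "logical" (length 7)
One optimal edit sequence (insert/delete/substitute each cost 1):
  1. keep 'l'
  2. keep 'o'
  3. insert 'g'  (+1)
  4. insert 'i'  (+1)
  5. substitute 'o' -> 'c'  (+1)
  6. substitute 's' -> 'a'  (+1)
  7. substitute 'e' -> 'l'  (+1)
Total edit operations: 5
Edit distance = 5


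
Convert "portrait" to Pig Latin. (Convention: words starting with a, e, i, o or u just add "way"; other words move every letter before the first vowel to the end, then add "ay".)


Word: "portrait"
Starts with consonant(s) → move to end, add 'ay'
Consonant cluster: "p"
Pig Latin = "ortraitpay"


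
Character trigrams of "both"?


Word: "both" (length 4)
Number of trigrams = 4 - 3 + 1 = 2
  Position 0: "bot"
  Position 1: "oth"
Trigrams = "bot", "oth"


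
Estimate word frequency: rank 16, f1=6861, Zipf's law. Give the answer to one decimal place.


Zipf's law: f(r) = f(1) / r
f(1) = 6861
f(16) = 6861 / 16
= 428.8 occurrences


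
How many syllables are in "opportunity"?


Word: "opportunity"
Syllable breakdown: op | por | tu | ni | ty
Counting: 5 parts
= 5 syllables


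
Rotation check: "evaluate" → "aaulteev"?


Word: "evaluate", Candidate: "aaulteev"
Method: check if candidate is substring of word+word
"evaluateevaluate" contains "aaulteev"? No
Is rotation = No


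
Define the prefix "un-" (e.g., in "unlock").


Prefix: un-
Example: unlock = un- + lock
Meaning = not / reverse


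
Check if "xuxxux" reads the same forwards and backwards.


Word: "xuxxux"
Reversed: "xuxxux"
Forward == Backward? xuxxux == xuxxux
Palindrome = Yes


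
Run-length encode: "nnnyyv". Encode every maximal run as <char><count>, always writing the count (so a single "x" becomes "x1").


String: "nnnyyv"
Scanning for consecutive runs:
  'n' x 3
  'y' x 2
  'v' x 1
RLE = "n3y2v1"


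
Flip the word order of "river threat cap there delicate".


Original: "river threat cap there delicate"
Words (1..n): river | threat | cap | there | delicate
Reversed (n..1): delicate | there | cap | threat | river
Result = "delicate there cap threat river"


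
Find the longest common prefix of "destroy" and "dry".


Word 1: "destroy"
Word 2: "dry"
Comparing from start:
  Pos 0: 'd' == 'd'
  Pos 1: 'e' != 'r' (stop)
LCP = "d" (length 1)


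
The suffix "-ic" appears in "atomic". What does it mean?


Suffix: -ic
Example: atomic (atom + -ic)
Meaning = relating to


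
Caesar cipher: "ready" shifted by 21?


Word: "ready"
Shift: 21
Each letter → (letter + shift) mod 26:
  'r' (17) + 21 = 12 → 'm'
  'e' (4) + 21 = 25 → 'z'
  'a' (0) + 21 = 21 → 'v'
  'd' (3) + 21 = 24 → 'y'
  'y' (24) + 21 = 19 → 't'
Result = "mzvyt"


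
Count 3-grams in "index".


Word: "index" (length 5)
Number of 3-grams = length - 3 + 1 = 5 - 3 + 1
= 3


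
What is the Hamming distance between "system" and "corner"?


Comparing character by character (same length = 6):
  Pos 0: 's' vs 'c' !=
  Pos 1: 'y' vs 'o' !=
  Pos 2: 's' vs 'r' !=
  Pos 3: 't' vs 'n' !=
  Pos 4: 'e' vs 'e' =
  Pos 5: 'm' vs 'r' !=
Hamming distance = 5


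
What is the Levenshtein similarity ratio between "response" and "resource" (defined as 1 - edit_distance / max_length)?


Word 1: "response" (length 8)
Word 2: "resource" (length 8)
One optimal edit sequence:
  1. keep 'r'
  2. keep 'e'
  3. keep 's'
  4. substitute 'p' -> 'o'  (+1)
  5. substitute 'o' -> 'u'  (+1)
  6. substitute 'n' -> 'r'  (+1)
  7. substitute 's' -> 'c'  (+1)
  8. keep 'e'
Edit distance = 4
Max length = max(8, 8) = 8
Similarity = 1 - 4/8
= 0.5000


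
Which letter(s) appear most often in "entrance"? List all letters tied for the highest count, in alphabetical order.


Word: "entrance"
Letter counts:
  'a': 1
  'c': 1
  'e': 2
  'n': 2
  'r': 1
  't': 1
Maximum count = 2
Most frequent = 'e', 'n' (2 times each)


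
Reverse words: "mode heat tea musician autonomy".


Original: "mode heat tea musician autonomy"
Words (1..n): mode | heat | tea | musician | autonomy
Reversed (n..1): autonomy | musician | tea | heat | mode
Result = "autonomy musician tea heat mode"


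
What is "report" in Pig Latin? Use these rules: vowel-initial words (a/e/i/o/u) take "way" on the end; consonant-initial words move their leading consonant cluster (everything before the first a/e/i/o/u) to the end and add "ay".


Word: "report"
Starts with consonant(s) → move to end, add 'ay'
Consonant cluster: "r"
Pig Latin = "eportray"


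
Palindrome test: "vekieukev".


Word: "vekieukev"
Reversed: "vekueikev"
Forward == Backward? vekieukev != vekueikev
Palindrome = No


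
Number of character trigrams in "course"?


Word: "course" (length 6)
Number of 3-grams = length - 3 + 1 = 6 - 3 + 1
= 4


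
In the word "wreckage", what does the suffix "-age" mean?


Suffix: -age
Example: wreckage = wreck + -age
Meaning = result / collection


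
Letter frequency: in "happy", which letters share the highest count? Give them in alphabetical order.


Word: "happy"
Letter counts:
  'a': 1
  'h': 1
  'p': 2
  'y': 1
Maximum count = 2
Most frequent = 'p' (2 times each)


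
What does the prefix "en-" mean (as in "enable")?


Prefix: en-
Example: enable = en- + able
Meaning = cause to / put into


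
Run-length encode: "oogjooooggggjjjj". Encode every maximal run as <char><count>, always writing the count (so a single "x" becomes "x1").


String: "oogjooooggggjjjj"
Scanning for consecutive runs:
  'o' x 2
  'g' x 1
  'j' x 1
  'o' x 4
  'g' x 4
  'j' x 4
RLE = "o2g1j1o4g4j4"


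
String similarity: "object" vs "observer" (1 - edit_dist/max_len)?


Word 1: "object" (length 6)
Word 2: "observer" (length 8)
One optimal edit sequence:
  1. keep 'o'
  2. keep 'b'
  3. substitute 'j' -> 's'  (+1)
  4. keep 'e'
  5. insert 'r'  (+1)
  6. insert 'v'  (+1)
  7. substitute 'c' -> 'e'  (+1)
  8. substitute 't' -> 'r'  (+1)
Edit distance = 5
Max length = max(6, 8) = 8
Similarity = 1 - 5/8
= 0.3750


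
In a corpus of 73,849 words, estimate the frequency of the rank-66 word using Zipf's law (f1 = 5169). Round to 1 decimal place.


Zipf's law: f(r) = f(1) / r
f(1) = 5169
f(66) = 5169 / 66
= 78.3 occurrences


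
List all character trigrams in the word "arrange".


Word: "arrange" (length 7)
Number of trigrams = 7 - 3 + 1 = 5
  Position 0: "arr"
  Position 1: "rra"
  Position 2: "ran"
  Position 3: "ang"
  Position 4: "nge"
Trigrams = "arr", "rra", "ran", "ang", "nge"


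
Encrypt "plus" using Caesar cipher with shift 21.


Word: "plus"
Shift: 21
Each letter → (letter + shift) mod 26:
  'p' (15) + 21 = 10 → 'k'
  'l' (11) + 21 = 6 → 'g'
  'u' (20) + 21 = 15 → 'p'
  's' (18) + 21 = 13 → 'n'
Result = "kgpn"


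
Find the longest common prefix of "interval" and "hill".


Word 1: "interval"
Word 2: "hill"
Comparing from start:
  Pos 0: 'i' != 'h' (stop)
LCP = "" (length 0)


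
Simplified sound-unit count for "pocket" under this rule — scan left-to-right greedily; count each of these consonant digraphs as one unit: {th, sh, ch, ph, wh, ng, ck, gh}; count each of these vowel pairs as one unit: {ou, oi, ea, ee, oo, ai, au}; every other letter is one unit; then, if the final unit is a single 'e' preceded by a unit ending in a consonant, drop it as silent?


Word: "pocket" (6 letters)
Left-to-right scan:
  1. 'p' (letter)
  2. 'o' (letter)
  3. 'ck' (digraph)
  4. 'e' (letter)
  5. 't' (letter)
Units from scan: 5
Sound units = 5 units


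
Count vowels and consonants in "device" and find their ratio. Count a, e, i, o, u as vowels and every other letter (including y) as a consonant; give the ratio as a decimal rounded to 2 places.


Word: "device"
Vowels (a,e,i,o,u): 3
Consonants: 3
Ratio = 3/3
= 1.00


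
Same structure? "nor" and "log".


Pattern of "nor": [0, 1, 2]
Pattern of "log": [0, 1, 2]
Patterns match
Same pattern = Yes


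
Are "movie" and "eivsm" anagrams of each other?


Word 1: "movie" → sorted: eimov
Word 2: "eivsm" → sorted: eimsv
Same letters? eimov != eimsv
Anagram = No


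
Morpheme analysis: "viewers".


Word: "viewers"
Morphemes: view | -er | -s
Each morpheme carries meaning
= 3 morphemes


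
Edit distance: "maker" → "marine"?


Word 1: "maker" (length 5)
Word 2: "marine" (length 6)
One optimal edit sequence (insert/delete/substitute each cost 1):
  1. keep 'm'
  2. keep 'a'
  3. insert 'r'  (+1)
  4. substitute 'k' -> 'i'  (+1)
  5. substitute 'e' -> 'n'  (+1)
  6. substitute 'r' -> 'e'  (+1)
Total edit operations: 4
Edit distance = 4


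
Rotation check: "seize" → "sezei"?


Word: "seize", Candidate: "sezei"
Method: check if candidate is substring of word+word
"seizeseize" contains "sezei"? No
Is rotation = No


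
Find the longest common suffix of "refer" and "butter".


Word 1: "refer"
Word 2: "butter"
Comparing from end:
  Pos -1: 'r' == 'r'
  Pos -2: 'e' == 'e'
  Pos -3: 'f' != 't' (stop)
LCS = "er" (length 2)


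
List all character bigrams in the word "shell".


Word: "shell" (length 5)
Number of bigrams = 5 - 2 + 1 = 4
  Position 0: "sh"
  Position 1: "he"
  Position 2: "el"
  Position 3: "ll"
Bigrams = "sh", "he", "el", "ll"


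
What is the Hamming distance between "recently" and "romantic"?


Comparing character by character (same length = 8):
  Pos 0: 'r' vs 'r' =
  Pos 1: 'e' vs 'o' !=
  Pos 2: 'c' vs 'm' !=
  Pos 3: 'e' vs 'a' !=
  Pos 4: 'n' vs 'n' =
  Pos 5: 't' vs 't' =
  Pos 6: 'l' vs 'i' !=
  Pos 7: 'y' vs 'c' !=
Hamming distance = 5


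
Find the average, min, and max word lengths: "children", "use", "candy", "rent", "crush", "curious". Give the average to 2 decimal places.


Lengths: "children"=8, "use"=3, "candy"=5, "rent"=4, "crush"=5, "curious"=7
Sum = 32, Count = 6
Average = 32/6 = 5.33
= avg=5.33, min=3, max=8


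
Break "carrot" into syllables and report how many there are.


Word: "carrot"
Syllable breakdown: car-rot
Counting: 2 parts
= 2 syllables


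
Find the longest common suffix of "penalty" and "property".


Word 1: "penalty"
Word 2: "property"
Comparing from end:
  Pos -1: 'y' == 'y'
  Pos -2: 't' == 't'
  Pos -3: 'l' != 'r' (stop)
LCS = "ty" (length 2)


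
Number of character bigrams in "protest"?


Word: "protest" (length 7)
Number of 2-grams = length - 2 + 1 = 7 - 2 + 1
= 6


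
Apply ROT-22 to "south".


Word: "south"
Shift: 22
Each letter → (letter + shift) mod 26:
  's' (18) + 22 = 14 → 'o'
  'o' (14) + 22 = 10 → 'k'
  'u' (20) + 22 = 16 → 'q'
  't' (19) + 22 = 15 → 'p'
  'h' (7) + 22 = 3 → 'd'
Result = "okqpd"


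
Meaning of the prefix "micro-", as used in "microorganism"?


Prefix: micro-
Example: microorganism = micro- + organism
Meaning = small


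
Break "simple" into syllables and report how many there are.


Word: "simple"
Syllable breakdown: sim / ple
Counting: 2 parts
= 2 syllables


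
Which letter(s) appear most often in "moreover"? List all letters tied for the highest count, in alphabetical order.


Word: "moreover"
Letter counts:
  'e': 2
  'm': 1
  'o': 2
  'r': 2
  'v': 1
Maximum count = 2
Most frequent = 'e', 'o', 'r' (2 times each)


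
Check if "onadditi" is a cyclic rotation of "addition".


Word: "addition", Candidate: "onadditi"
Method: check if candidate is substring of word+word
"additionaddition" contains "onadditi"? Yes
Is rotation = Yes


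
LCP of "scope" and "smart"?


Word 1: "scope"
Word 2: "smart"
Comparing from start:
  Pos 0: 's' == 's'
  Pos 1: 'c' != 'm' (stop)
LCP = "s" (length 1)


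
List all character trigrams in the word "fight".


Word: "fight" (length 5)
Number of trigrams = 5 - 3 + 1 = 3
  Position 0: "fig"
  Position 1: "igh"
  Position 2: "ght"
Trigrams = "fig", "igh", "ght"


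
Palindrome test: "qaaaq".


Word: "qaaaq"
Reversed: "qaaaq"
Forward == Backward? qaaaq == qaaaq
Palindrome = Yes


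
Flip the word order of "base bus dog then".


Original: "base bus dog then"
Words (1..n): base | bus | dog | then
Reversed (n..1): then | dog | bus | base
Result = "then dog bus base"


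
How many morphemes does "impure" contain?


Word: "impure"
Morphemes: im- / pure
Each morpheme carries meaning
= 2 morphemes


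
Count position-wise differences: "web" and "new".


Comparing character by character (same length = 3):
  Pos 0: 'w' vs 'n' !=
  Pos 1: 'e' vs 'e' =
  Pos 2: 'b' vs 'w' !=
Hamming distance = 2


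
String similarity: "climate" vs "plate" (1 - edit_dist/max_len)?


Word 1: "climate" (length 7)
Word 2: "plate" (length 5)
One optimal edit sequence:
  1. substitute 'c' -> 'p'  (+1)
  2. keep 'l'
  3. delete 'i'  (+1)
  4. delete 'm'  (+1)
  5. keep 'a'
  6. keep 't'
  7. keep 'e'
Edit distance = 3
Max length = max(7, 5) = 7
Similarity = 1 - 3/7
= 0.5714


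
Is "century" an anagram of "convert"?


Word 1: "convert" → sorted: cenortv
Word 2: "century" → sorted: cenrtuy
Same letters? cenortv != cenrtuy
Anagram = No


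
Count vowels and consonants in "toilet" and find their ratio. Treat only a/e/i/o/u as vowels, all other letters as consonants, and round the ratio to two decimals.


Word: "toilet"
Vowels (a,e,i,o,u): 3
Consonants: 3
Ratio = 3/3
= 1.00


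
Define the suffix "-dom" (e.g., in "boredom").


Suffix: -dom
Example: boredom = bore + -dom
Meaning = state / realm


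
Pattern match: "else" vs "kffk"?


Pattern of "else": [0, 1, 2, 0]
Pattern of "kffk": [0, 1, 1, 0]
Patterns do not match
Same pattern = No


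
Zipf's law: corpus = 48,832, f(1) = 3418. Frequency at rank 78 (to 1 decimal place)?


Zipf's law: f(r) = f(1) / r
f(1) = 3418
f(78) = 3418 / 78
= 43.8 occurrences


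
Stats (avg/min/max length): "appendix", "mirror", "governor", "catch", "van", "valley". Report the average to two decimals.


Lengths: "appendix"=8, "mirror"=6, "governor"=8, "catch"=5, "van"=3, "valley"=6
Sum = 36, Count = 6
Average = 36/6 = 6.00
= avg=6.00, min=3, max=8


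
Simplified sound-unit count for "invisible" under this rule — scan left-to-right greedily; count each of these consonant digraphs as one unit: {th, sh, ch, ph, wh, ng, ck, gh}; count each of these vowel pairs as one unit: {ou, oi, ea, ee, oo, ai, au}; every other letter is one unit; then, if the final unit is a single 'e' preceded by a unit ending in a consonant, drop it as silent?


Word: "invisible" (9 letters)
Left-to-right scan:
  [1] 'i' (letter)
  [2] 'n' (letter)
  [3] 'v' (letter)
  [4] 'i' (letter)
  [5] 's' (letter)
  [6] 'i' (letter)
  [7] 'b' (letter)
  [8] 'l' (letter)
  [9] 'e' (letter)
Units from scan: 9
Final unit is 'e' after a consonant -> drop as silent (-1)
Sound units = 8 units


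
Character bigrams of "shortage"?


Word: "shortage" (length 8)
Number of bigrams = 8 - 2 + 1 = 7
  Position 0: "sh"
  Position 1: "ho"
  Position 2: "or"
  Position 3: "rt"
  Position 4: "ta"
  Position 5: "ag"
  Position 6: "ge"
Bigrams = "sh", "ho", "or", "rt", "ta", "ag", "ge"


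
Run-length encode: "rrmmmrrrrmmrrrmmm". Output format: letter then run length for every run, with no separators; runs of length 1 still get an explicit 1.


String: "rrmmmrrrrmmrrrmmm"
Scanning for consecutive runs:
  'r' x 2
  'm' x 3
  'r' x 4
  'm' x 2
  'r' x 3
  'm' x 3
RLE = "r2m3r4m2r3m3"


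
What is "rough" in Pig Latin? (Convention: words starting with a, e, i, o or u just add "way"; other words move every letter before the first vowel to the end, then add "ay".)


Word: "rough"
Starts with consonant(s) → move to end, add 'ay'
Consonant cluster: "r"
Pig Latin = "oughray"


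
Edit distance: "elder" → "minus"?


Word 1: "elder" (length 5)
Word 2: "minus" (length 5)
One optimal edit sequence (insert/delete/substitute each cost 1):
  1. substitute 'e' -> 'm'  (+1)
  2. substitute 'l' -> 'i'  (+1)
  3. substitute 'd' -> 'n'  (+1)
  4. substitute 'e' -> 'u'  (+1)
  5. substitute 'r' -> 's'  (+1)
Total edit operations: 5
Edit distance = 5


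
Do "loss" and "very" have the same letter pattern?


Pattern of "loss": [0, 1, 2, 2]
Pattern of "very": [0, 1, 2, 3]
Patterns do not match
Same pattern = No


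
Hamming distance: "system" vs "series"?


Comparing character by character (same length = 6):
  Pos 0: 's' vs 's' =
  Pos 1: 'y' vs 'e' !=
  Pos 2: 's' vs 'r' !=
  Pos 3: 't' vs 'i' !=
  Pos 4: 'e' vs 'e' =
  Pos 5: 'm' vs 's' !=
Hamming distance = 4


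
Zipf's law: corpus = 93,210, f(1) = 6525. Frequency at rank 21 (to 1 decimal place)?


Zipf's law: f(r) = f(1) / r
f(1) = 6525
f(21) = 6525 / 21
= 310.7 occurrences


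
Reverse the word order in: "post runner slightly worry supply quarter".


Original: "post runner slightly worry supply quarter"
Words (1..n): post | runner | slightly | worry | supply | quarter
Reversed (n..1): quarter | supply | worry | slightly | runner | post
Result = "quarter supply worry slightly runner post"


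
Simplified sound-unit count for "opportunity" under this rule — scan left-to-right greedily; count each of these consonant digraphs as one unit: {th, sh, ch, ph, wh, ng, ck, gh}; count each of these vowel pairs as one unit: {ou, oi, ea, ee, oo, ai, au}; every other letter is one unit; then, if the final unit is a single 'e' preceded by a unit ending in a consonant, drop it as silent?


Word: "opportunity" (11 letters)
Left-to-right scan:
  (1) 'o' (letter)
  (2) 'p' (letter)
  (3) 'p' (letter)
  (4) 'o' (letter)
  (5) 'r' (letter)
  (6) 't' (letter)
  (7) 'u' (letter)
  (8) 'n' (letter)
  (9) 'i' (letter)
  (10) 't' (letter)
  (11) 'y' (letter)
Units from scan: 11
Sound units = 11 units


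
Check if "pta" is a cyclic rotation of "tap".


Word: "tap", Candidate: "pta"
Method: check if candidate is substring of word+word
"taptap" contains "pta"? Yes
Is rotation = Yes


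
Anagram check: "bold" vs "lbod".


Word 1: "bold" → sorted: bdlo
Word 2: "lbod" → sorted: bdlo
Same letters? bdlo == bdlo
Anagram = Yes


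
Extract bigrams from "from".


Word: "from" (length 4)
Number of bigrams = 4 - 2 + 1 = 3
  Position 0: "fr"
  Position 1: "ro"
  Position 2: "om"
Bigrams = "fr", "ro", "om"


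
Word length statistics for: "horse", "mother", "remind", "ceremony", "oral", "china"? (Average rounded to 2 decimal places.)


Lengths: "horse"=5, "mother"=6, "remind"=6, "ceremony"=8, "oral"=4, "china"=5
Sum = 34, Count = 6
Average = 34/6 = 5.67
= avg=5.67, min=4, max=8


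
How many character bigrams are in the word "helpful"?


Word: "helpful" (length 7)
Number of 2-grams = length - 2 + 1 = 7 - 2 + 1
= 6


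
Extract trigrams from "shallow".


Word: "shallow" (length 7)
Number of trigrams = 7 - 3 + 1 = 5
  Position 0: "sha"
  Position 1: "hal"
  Position 2: "all"
  Position 3: "llo"
  Position 4: "low"
Trigrams = "sha", "hal", "all", "llo", "low"


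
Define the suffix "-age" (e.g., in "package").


Suffix: -age
Example: package (pack + -age)
Meaning = result / collection


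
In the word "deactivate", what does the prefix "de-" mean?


Prefix: de-
As in: deactivate -> de- + activate
Meaning = remove / reverse


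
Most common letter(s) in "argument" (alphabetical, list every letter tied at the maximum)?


Word: "argument"
Letter counts:
  'a': 1
  'e': 1
  'g': 1
  'm': 1
  'n': 1
  'r': 1
  't': 1
  'u': 1
Maximum count = 1
Most frequent = 'a', 'e', 'g', 'm', 'n', 'r', 't', 'u' (1 time each)


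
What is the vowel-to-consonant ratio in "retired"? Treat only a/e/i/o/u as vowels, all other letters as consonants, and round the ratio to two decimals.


Word: "retired"
Vowels (a,e,i,o,u): 3
Consonants: 4
Ratio = 3/4
= 0.75


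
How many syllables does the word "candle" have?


Word: "candle"
Syllable breakdown: can-dle
Counting: 2 parts
= 2 syllables


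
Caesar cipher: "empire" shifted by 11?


Word: "empire"
Shift: 11
Each letter → (letter + shift) mod 26:
  'e' (4) + 11 = 15 → 'p'
  'm' (12) + 11 = 23 → 'x'
  'p' (15) + 11 = 0 → 'a'
  'i' (8) + 11 = 19 → 't'
  'r' (17) + 11 = 2 → 'c'
  'e' (4) + 11 = 15 → 'p'
Result = "pxatcp"


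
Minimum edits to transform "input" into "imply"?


Word 1: "input" (length 5)
Word 2: "imply" (length 5)
One optimal edit sequence (insert/delete/substitute each cost 1):
  1. keep 'i'
  2. substitute 'n' -> 'm'  (+1)
  3. keep 'p'
  4. substitute 'u' -> 'l'  (+1)
  5. substitute 't' -> 'y'  (+1)
Total edit operations: 3
Edit distance = 3


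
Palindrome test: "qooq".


Word: "qooq"
Reversed: "qooq"
Forward == Backward? qooq == qooq
Palindrome = Yes


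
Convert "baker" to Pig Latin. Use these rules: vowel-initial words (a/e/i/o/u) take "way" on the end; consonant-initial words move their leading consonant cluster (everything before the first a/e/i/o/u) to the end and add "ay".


Word: "baker"
Starts with consonant(s) → move to end, add 'ay'
Consonant cluster: "b"
Pig Latin = "akerbay"


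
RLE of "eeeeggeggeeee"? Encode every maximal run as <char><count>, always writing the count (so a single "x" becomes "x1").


String: "eeeeggeggeeee"
Scanning for consecutive runs:
  'e' x 4
  'g' x 2
  'e' x 1
  'g' x 2
  'e' x 4
RLE = "e4g2e1g2e4"


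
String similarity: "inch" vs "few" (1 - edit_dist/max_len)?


Word 1: "inch" (length 4)
Word 2: "few" (length 3)
One optimal edit sequence:
  1. delete 'i'  (+1)
  2. substitute 'n' -> 'f'  (+1)
  3. substitute 'c' -> 'e'  (+1)
  4. substitute 'h' -> 'w'  (+1)
Edit distance = 4
Max length = max(4, 3) = 4
Similarity = 1 - 4/4
= 0.0000


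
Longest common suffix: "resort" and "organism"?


Word 1: "resort"
Word 2: "organism"
Comparing from end:
  Pos -1: 't' != 'm' (stop)
LCS = "" (length 0)


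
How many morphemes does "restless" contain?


Word: "restless"
Morphemes: rest + -less
Each morpheme carries meaning
= 2 morphemes


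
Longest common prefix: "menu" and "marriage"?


Word 1: "menu"
Word 2: "marriage"
Comparing from start:
  Pos 0: 'm' == 'm'
  Pos 1: 'e' != 'a' (stop)
LCP = "m" (length 1)


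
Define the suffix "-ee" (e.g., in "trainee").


Suffix: -ee
As in: trainee -> train + -ee
Meaning = one who receives


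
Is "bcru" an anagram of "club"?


Word 1: "club" → sorted: bclu
Word 2: "bcru" → sorted: bcru
Same letters? bclu != bcru
Anagram = No


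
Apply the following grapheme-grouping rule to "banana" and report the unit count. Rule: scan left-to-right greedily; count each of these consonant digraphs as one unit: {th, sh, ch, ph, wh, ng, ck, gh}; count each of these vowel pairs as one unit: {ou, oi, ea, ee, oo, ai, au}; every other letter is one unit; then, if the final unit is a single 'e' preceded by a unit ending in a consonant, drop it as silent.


Word: "banana" (6 letters)
Left-to-right scan:
  (1) 'b' (letter)
  (2) 'a' (letter)
  (3) 'n' (letter)
  (4) 'a' (letter)
  (5) 'n' (letter)
  (6) 'a' (letter)
Units from scan: 6
Sound units = 6 units


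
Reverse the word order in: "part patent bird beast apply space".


Original: "part patent bird beast apply space"
Words (1..n): part | patent | bird | beast | apply | space
Reversed (n..1): space | apply | beast | bird | patent | part
Result = "space apply beast bird patent part"


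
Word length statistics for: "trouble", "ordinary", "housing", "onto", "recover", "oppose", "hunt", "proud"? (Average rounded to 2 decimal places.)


Lengths: "trouble"=7, "ordinary"=8, "housing"=7, "onto"=4, "recover"=7, "oppose"=6, "hunt"=4, "proud"=5
Sum = 48, Count = 8
Average = 48/8 = 6.00
= avg=6.00, min=4, max=8


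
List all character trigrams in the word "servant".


Word: "servant" (length 7)
Number of trigrams = 7 - 3 + 1 = 5
  Position 0: "ser"
  Position 1: "erv"
  Position 2: "rva"
  Position 3: "van"
  Position 4: "ant"
Trigrams = "ser", "erv", "rva", "van", "ant"


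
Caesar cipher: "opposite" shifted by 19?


Word: "opposite"
Shift: 19
Each letter → (letter + shift) mod 26:
  'o' (14) + 19 = 7 → 'h'
  'p' (15) + 19 = 8 → 'i'
  'p' (15) + 19 = 8 → 'i'
  'o' (14) + 19 = 7 → 'h'
  's' (18) + 19 = 11 → 'l'
  'i' (8) + 19 = 1 → 'b'
  't' (19) + 19 = 12 → 'm'
  'e' (4) + 19 = 23 → 'x'
Result = "hiihlbmx"


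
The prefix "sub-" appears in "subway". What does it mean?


Prefix: sub-
Example: subway (sub- + way)
Meaning = under / below


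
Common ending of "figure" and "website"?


Word 1: "figure"
Word 2: "website"
Comparing from end:
  Pos -1: 'e' == 'e'
  Pos -2: 'r' != 't' (stop)
LCS = "e" (length 1)


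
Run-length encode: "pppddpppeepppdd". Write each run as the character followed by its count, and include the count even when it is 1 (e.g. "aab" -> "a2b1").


String: "pppddpppeepppdd"
Scanning for consecutive runs:
  'p' x 3
  'd' x 2
  'p' x 3
  'e' x 2
  'p' x 3
  'd' x 2
RLE = "p3d2p3e2p3d2"


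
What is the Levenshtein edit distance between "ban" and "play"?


Word 1: "ban" (length 3)
Word 2: "play" (length 4)
One optimal edit sequence (insert/delete/substitute each cost 1):
  1. insert 'p'  (+1)
  2. substitute 'b' -> 'l'  (+1)
  3. keep 'a'
  4. substitute 'n' -> 'y'  (+1)
Total edit operations: 3
Edit distance = 3


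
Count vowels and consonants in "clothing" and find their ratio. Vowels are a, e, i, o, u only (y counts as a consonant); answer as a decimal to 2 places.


Word: "clothing"
Vowels (a,e,i,o,u): 2
Consonants: 6
Ratio = 2/6
= 0.33


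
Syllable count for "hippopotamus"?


Word: "hippopotamus"
Syllable breakdown: hip | po | pot | a | mus
Counting: 5 parts
= 5 syllables


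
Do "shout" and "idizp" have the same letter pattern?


Pattern of "shout": [0, 1, 2, 3, 4]
Pattern of "idizp": [0, 1, 0, 2, 3]
Patterns do not match
Same pattern = No


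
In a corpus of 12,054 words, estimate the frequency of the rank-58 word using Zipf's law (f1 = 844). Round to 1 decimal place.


Zipf's law: f(r) = f(1) / r
f(1) = 844
f(58) = 844 / 58
= 14.6 occurrences


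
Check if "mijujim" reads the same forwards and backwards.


Word: "mijujim"
Reversed: "mijujim"
Forward == Backward? mijujim == mijujim
Palindrome = Yes


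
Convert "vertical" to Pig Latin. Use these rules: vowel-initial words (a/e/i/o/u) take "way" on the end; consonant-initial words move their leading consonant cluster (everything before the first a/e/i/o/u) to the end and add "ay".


Word: "vertical"
Starts with consonant(s) → move to end, add 'ay'
Consonant cluster: "v"
Pig Latin = "erticalvay"


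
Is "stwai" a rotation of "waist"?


Word: "waist", Candidate: "stwai"
Method: check if candidate is substring of word+word
"waistwaist" contains "stwai"? Yes
Is rotation = Yes


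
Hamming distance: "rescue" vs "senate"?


Comparing character by character (same length = 6):
  Pos 0: 'r' vs 's' !=
  Pos 1: 'e' vs 'e' =
  Pos 2: 's' vs 'n' !=
  Pos 3: 'c' vs 'a' !=
  Pos 4: 'u' vs 't' !=
  Pos 5: 'e' vs 'e' =
Hamming distance = 4


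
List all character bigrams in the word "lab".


Word: "lab" (length 3)
Number of bigrams = 3 - 2 + 1 = 2
  Position 0: "la"
  Position 1: "ab"
Bigrams = "la", "ab"


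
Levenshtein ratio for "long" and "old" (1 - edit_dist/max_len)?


Word 1: "long" (length 4)
Word 2: "old" (length 3)
One optimal edit sequence:
  1. delete 'l'  (+1)
  2. keep 'o'
  3. substitute 'n' -> 'l'  (+1)
  4. substitute 'g' -> 'd'  (+1)
Edit distance = 3
Max length = max(4, 3) = 4
Similarity = 1 - 3/4
= 0.2500


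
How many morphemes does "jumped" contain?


Word: "jumped"
Morphemes: jump | -ed
Each morpheme carries meaning
= 2 morphemes


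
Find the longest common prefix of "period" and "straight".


Word 1: "period"
Word 2: "straight"
Comparing from start:
  Pos 0: 'p' != 's' (stop)
LCP = "" (length 0)


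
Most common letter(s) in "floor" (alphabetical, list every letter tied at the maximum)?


Word: "floor"
Letter counts:
  'f': 1
  'l': 1
  'o': 2
  'r': 1
Maximum count = 2
Most frequent = 'o' (2 times each)


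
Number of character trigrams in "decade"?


Word: "decade" (length 6)
Number of 3-grams = length - 3 + 1 = 6 - 3 + 1
= 4


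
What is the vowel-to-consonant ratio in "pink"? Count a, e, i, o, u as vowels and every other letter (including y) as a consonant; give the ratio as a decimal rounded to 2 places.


Word: "pink"
Vowels (a,e,i,o,u): 1
Consonants: 3
Ratio = 1/3
= 0.33


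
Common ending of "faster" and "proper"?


Word 1: "faster"
Word 2: "proper"
Comparing from end:
  Pos -1: 'r' == 'r'
  Pos -2: 'e' == 'e'
  Pos -3: 't' != 'p' (stop)
LCS = "er" (length 2)


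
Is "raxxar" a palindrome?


Word: "raxxar"
Reversed: "raxxar"
Forward == Backward? raxxar == raxxar
Palindrome = Yes


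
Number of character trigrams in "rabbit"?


Word: "rabbit" (length 6)
Number of 3-grams = length - 3 + 1 = 6 - 3 + 1
= 4


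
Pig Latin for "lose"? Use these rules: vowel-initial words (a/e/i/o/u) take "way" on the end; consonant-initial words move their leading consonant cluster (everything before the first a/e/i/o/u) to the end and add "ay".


Word: "lose"
Starts with consonant(s) → move to end, add 'ay'
Consonant cluster: "l"
Pig Latin = "oselay"


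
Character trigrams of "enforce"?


Word: "enforce" (length 7)
Number of trigrams = 7 - 3 + 1 = 5
  Position 0: "enf"
  Position 1: "nfo"
  Position 2: "for"
  Position 3: "orc"
  Position 4: "rce"
Trigrams = "enf", "nfo", "for", "orc", "rce"


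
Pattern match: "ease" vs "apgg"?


Pattern of "ease": [0, 1, 2, 0]
Pattern of "apgg": [0, 1, 2, 2]
Patterns do not match
Same pattern = No


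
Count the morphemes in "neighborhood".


Word: "neighborhood"
Morphemes: neighbor | -hood
Each morpheme carries meaning
= 2 morphemes


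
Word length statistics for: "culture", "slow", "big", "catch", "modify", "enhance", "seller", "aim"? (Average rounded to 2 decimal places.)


Lengths: "culture"=7, "slow"=4, "big"=3, "catch"=5, "modify"=6, "enhance"=7, "seller"=6, "aim"=3
Sum = 41, Count = 8
Average = 41/8 = 5.13
= avg=5.13, min=3, max=7


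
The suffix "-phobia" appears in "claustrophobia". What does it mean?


Suffix: -phobia
As in: claustrophobia -> claustro- + -phobia
Meaning = fear of


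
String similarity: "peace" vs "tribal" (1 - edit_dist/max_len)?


Word 1: "peace" (length 5)
Word 2: "tribal" (length 6)
One optimal edit sequence:
  1. insert 't'  (+1)
  2. substitute 'p' -> 'r'  (+1)
  3. substitute 'e' -> 'i'  (+1)
  4. substitute 'a' -> 'b'  (+1)
  5. substitute 'c' -> 'a'  (+1)
  6. substitute 'e' -> 'l'  (+1)
Edit distance = 6
Max length = max(5, 6) = 6
Similarity = 1 - 6/6
= 0.0000


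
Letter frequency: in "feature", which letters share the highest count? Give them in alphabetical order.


Word: "feature"
Letter counts:
  'a': 1
  'e': 2
  'f': 1
  'r': 1
  't': 1
  'u': 1
Maximum count = 2
Most frequent = 'e' (2 times each)


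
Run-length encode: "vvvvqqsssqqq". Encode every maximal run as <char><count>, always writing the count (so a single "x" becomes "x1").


String: "vvvvqqsssqqq"
Scanning for consecutive runs:
  'v' x 4
  'q' x 2
  's' x 3
  'q' x 3
RLE = "v4q2s3q3"


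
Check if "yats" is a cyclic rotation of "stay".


Word: "stay", Candidate: "yats"
Method: check if candidate is substring of word+word
"staystay" contains "yats"? No
Is rotation = No


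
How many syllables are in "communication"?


Word: "communication"
Syllable breakdown: com-mu-ni-ca-tion
Counting: 5 parts
= 5 syllables


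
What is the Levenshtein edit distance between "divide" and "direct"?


Word 1: "divide" (length 6)
Word 2: "direct" (length 6)
One optimal edit sequence (insert/delete/substitute each cost 1):
  1. keep 'd'
  2. keep 'i'
  3. substitute 'v' -> 'r'  (+1)
  4. substitute 'i' -> 'e'  (+1)
  5. substitute 'd' -> 'c'  (+1)
  6. substitute 'e' -> 't'  (+1)
Total edit operations: 4
Edit distance = 4


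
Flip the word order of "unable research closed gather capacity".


Original: "unable research closed gather capacity"
Words (1..n): unable | research | closed | gather | capacity
Reversed (n..1): capacity | gather | closed | research | unable
Result = "capacity gather closed research unable"


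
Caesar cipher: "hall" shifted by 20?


Word: "hall"
Shift: 20
Each letter → (letter + shift) mod 26:
  'h' (7) + 20 = 1 → 'b'
  'a' (0) + 20 = 20 → 'u'
  'l' (11) + 20 = 5 → 'f'
  'l' (11) + 20 = 5 → 'f'
Result = "buff"


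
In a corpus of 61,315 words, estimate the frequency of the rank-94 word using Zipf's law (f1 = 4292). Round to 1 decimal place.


Zipf's law: f(r) = f(1) / r
f(1) = 4292
f(94) = 4292 / 94
= 45.7 occurrences


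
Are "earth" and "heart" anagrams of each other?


Word 1: "earth" → sorted: aehrt
Word 2: "heart" → sorted: aehrt
Same letters? aehrt == aehrt
Anagram = Yes


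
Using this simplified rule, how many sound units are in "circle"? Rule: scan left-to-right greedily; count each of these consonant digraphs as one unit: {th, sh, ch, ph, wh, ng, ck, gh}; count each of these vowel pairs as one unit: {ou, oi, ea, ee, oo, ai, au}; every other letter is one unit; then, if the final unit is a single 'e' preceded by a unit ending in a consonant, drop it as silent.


Word: "circle" (6 letters)
Left-to-right scan:
  [1] 'c' (letter)
  [2] 'i' (letter)
  [3] 'r' (letter)
  [4] 'c' (letter)
  [5] 'l' (letter)
  [6] 'e' (letter)
Units from scan: 6
Final unit is 'e' after a consonant -> drop as silent (-1)
Sound units = 5 units


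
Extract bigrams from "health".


Word: "health" (length 6)
Number of bigrams = 6 - 2 + 1 = 5
  Position 0: "he"
  Position 1: "ea"
  Position 2: "al"
  Position 3: "lt"
  Position 4: "th"
Bigrams = "he", "ea", "al", "lt", "th"


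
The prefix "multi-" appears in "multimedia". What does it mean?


Prefix: multi-
Example: multimedia = multi- + media
Meaning = many


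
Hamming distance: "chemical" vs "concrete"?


Comparing character by character (same length = 8):
  Pos 0: 'c' vs 'c' =
  Pos 1: 'h' vs 'o' !=
  Pos 2: 'e' vs 'n' !=
  Pos 3: 'm' vs 'c' !=
  Pos 4: 'i' vs 'r' !=
  Pos 5: 'c' vs 'e' !=
  Pos 6: 'a' vs 't' !=
  Pos 7: 'l' vs 'e' !=
Hamming distance = 7


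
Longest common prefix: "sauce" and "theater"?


Word 1: "sauce"
Word 2: "theater"
Comparing from start:
  Pos 0: 's' != 't' (stop)
LCP = "" (length 0)


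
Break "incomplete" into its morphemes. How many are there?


Word: "incomplete"
Morphemes: in- + complete
Each morpheme carries meaning
= 2 morphemes


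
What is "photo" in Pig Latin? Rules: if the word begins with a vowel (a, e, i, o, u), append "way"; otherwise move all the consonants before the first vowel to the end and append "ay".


Word: "photo"
Starts with consonant(s) → move to end, add 'ay'
Consonant cluster: "ph"
Pig Latin = "otophay"


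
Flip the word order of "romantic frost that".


Original: "romantic frost that"
Words (1..n): romantic | frost | that
Reversed (n..1): that | frost | romantic
Result = "that frost romantic"


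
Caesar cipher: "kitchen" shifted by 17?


Word: "kitchen"
Shift: 17
Each letter → (letter + shift) mod 26:
  'k' (10) + 17 = 1 → 'b'
  'i' (8) + 17 = 25 → 'z'
  't' (19) + 17 = 10 → 'k'
  'c' (2) + 17 = 19 → 't'
  'h' (7) + 17 = 24 → 'y'
  'e' (4) + 17 = 21 → 'v'
  'n' (13) + 17 = 4 → 'e'
Result = "bzktyve"


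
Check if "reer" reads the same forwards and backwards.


Word: "reer"
Reversed: "reer"
Forward == Backward? reer == reer
Palindrome = Yes


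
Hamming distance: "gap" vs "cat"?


Comparing character by character (same length = 3):
  Pos 0: 'g' vs 'c' !=
  Pos 1: 'a' vs 'a' =
  Pos 2: 'p' vs 't' !=
Hamming distance = 2


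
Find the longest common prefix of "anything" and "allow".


Word 1: "anything"
Word 2: "allow"
Comparing from start:
  Pos 0: 'a' == 'a'
  Pos 1: 'n' != 'l' (stop)
LCP = "a" (length 1)


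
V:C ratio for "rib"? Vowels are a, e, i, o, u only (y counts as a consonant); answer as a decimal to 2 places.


Word: "rib"
Vowels (a,e,i,o,u): 1
Consonants: 2
Ratio = 1/2
= 0.50


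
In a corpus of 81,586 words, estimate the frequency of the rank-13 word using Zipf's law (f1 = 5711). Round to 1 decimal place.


Zipf's law: f(r) = f(1) / r
f(1) = 5711
f(13) = 5711 / 13
= 439.3 occurrences


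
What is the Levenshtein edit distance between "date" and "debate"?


Word 1: "date" (length 4)
Word 2: "debate" (length 6)
One optimal edit sequence (insert/delete/substitute each cost 1):
  1. keep 'd'
  2. insert 'e'  (+1)
  3. insert 'b'  (+1)
  4. keep 'a'
  5. keep 't'
  6. keep 'e'
Total edit operations: 2
Edit distance = 2


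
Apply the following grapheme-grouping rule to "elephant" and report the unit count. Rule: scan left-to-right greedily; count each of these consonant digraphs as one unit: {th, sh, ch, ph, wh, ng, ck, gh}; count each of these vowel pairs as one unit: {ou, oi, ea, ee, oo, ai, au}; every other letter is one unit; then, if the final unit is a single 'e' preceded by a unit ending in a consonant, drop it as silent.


Word: "elephant" (8 letters)
Left-to-right scan:
  [1] 'e' (letter)
  [2] 'l' (letter)
  [3] 'e' (letter)
  [4] 'ph' (digraph)
  [5] 'a' (letter)
  [6] 'n' (letter)
  [7] 't' (letter)
Units from scan: 7
Sound units = 7 units


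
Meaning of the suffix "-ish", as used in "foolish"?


Suffix: -ish
Example: foolish = fool + -ish
Meaning = somewhat / having the qualities of


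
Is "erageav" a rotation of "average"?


Word: "average", Candidate: "erageav"
Method: check if candidate is substring of word+word
"averageaverage" contains "erageav"? Yes
Is rotation = Yes


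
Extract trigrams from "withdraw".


Word: "withdraw" (length 8)
Number of trigrams = 8 - 3 + 1 = 6
  Position 0: "wit"
  Position 1: "ith"
  Position 2: "thd"
  Position 3: "hdr"
  Position 4: "dra"
  Position 5: "raw"
Trigrams = "wit", "ith", "thd", "hdr", "dra", "raw"


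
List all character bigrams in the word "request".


Word: "request" (length 7)
Number of bigrams = 7 - 2 + 1 = 6
  Position 0: "re"
  Position 1: "eq"
  Position 2: "qu"
  Position 3: "ue"
  Position 4: "es"
  Position 5: "st"
Bigrams = "re", "eq", "qu", "ue", "es", "st"


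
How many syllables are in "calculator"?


Word: "calculator"
Syllable breakdown: cal-cu-la-tor
Counting: 4 parts
= 4 syllables


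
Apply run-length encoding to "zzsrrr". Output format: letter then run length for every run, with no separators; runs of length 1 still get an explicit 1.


String: "zzsrrr"
Scanning for consecutive runs:
  'z' x 2
  's' x 1
  'r' x 3
RLE = "z2s1r3"
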